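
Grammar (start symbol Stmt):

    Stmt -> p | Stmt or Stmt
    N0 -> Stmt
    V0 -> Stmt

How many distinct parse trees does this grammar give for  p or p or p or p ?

5

Parse trees for p or p or p or p:
  [Stmt [Stmt p] or [Stmt [Stmt p] or [Stmt [Stmt p] or [Stmt p]]]]
  [Stmt [Stmt p] or [Stmt [Stmt [Stmt p] or [Stmt p]] or [Stmt p]]]
  [Stmt [Stmt [Stmt p] or [Stmt p]] or [Stmt [Stmt p] or [Stmt p]]]
  [Stmt [Stmt [Stmt p] or [Stmt [Stmt p] or [Stmt p]]] or [Stmt p]]
  [Stmt [Stmt [Stmt [Stmt p] or [Stmt p]] or [Stmt p]] or [Stmt p]]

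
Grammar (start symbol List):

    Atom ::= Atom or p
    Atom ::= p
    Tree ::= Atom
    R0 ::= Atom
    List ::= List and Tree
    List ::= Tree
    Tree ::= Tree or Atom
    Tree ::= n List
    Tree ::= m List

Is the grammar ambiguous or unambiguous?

Ambiguous

Witness: p or p

Derivation 1: List ⇒ Tree ⇒ Atom ⇒ Atom or p ⇒ p or p
Derivation 2: List ⇒ Tree ⇒ Tree or Atom ⇒ Atom or Atom ⇒ p or Atom ⇒ p or p

Two distinct leftmost derivations for the same string.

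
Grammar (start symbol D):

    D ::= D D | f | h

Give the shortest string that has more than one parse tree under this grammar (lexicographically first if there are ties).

length 1: no string has ≥2 trees
length 2: no string has ≥2 trees
length 3: f f f has 2 parse trees

Two derivations of f f f:
  D ⇒ D D ⇒ D D D ⇒ f D D ⇒ f f D ⇒ f f f
  D ⇒ D D ⇒ f D ⇒ f D D ⇒ f f D ⇒ f f f

f f f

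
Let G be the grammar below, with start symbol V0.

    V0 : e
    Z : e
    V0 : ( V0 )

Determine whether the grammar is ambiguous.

Unambiguous

Only V0 is reachable from V0; ignoring the rest: Each string is a nest of matched brackets around a single atom. An opening bracket forces the recursive rule; an atom forces the base rule.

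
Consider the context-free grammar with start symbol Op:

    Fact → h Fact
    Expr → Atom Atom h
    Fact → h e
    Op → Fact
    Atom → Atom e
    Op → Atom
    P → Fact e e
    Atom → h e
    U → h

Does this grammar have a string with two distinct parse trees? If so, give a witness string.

Witness: h e

Derivation 1: Op ⇒ Fact ⇒ h e
Derivation 2: Op ⇒ Atom ⇒ h e

Two distinct leftmost derivations for the same string.

Ambiguous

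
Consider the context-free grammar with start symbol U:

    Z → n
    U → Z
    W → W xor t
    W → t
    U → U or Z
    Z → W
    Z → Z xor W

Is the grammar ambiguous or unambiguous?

Ambiguous

Witness: t xor t

Derivation 1: U ⇒ Z ⇒ W ⇒ W xor t ⇒ t xor t
Derivation 2: U ⇒ Z ⇒ Z xor W ⇒ W xor W ⇒ t xor W ⇒ t xor t

Two distinct leftmost derivations for the same string.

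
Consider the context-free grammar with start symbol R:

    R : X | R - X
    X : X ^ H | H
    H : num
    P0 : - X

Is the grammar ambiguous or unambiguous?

Only R, X, H are reachable from R; ignoring the rest: R → R - X | X  ;  X → X ^ H | H  — a left-associative chain with H at the bottom. Each string factors uniquely by precedence.

Unambiguous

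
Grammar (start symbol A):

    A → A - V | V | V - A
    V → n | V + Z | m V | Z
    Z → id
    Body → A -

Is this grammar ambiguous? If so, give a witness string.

Witness: id - id

Derivation 1: A ⇒ A - V ⇒ V - V ⇒ Z - V ⇒ id - V ⇒ id - Z ⇒ id - id
Derivation 2: A ⇒ V - A ⇒ Z - A ⇒ id - A ⇒ id - V ⇒ id - Z ⇒ id - id

Two distinct leftmost derivations for the same string.

Ambiguous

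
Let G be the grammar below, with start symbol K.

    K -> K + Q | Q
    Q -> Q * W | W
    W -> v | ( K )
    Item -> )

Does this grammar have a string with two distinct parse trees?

Unambiguous

(Item is unreachable from K, so its rules don't affect L(K).) K → K + Q | Q  ;  Q → Q * W | W  — a left-associative chain with W at the bottom. Each string factors uniquely by precedence.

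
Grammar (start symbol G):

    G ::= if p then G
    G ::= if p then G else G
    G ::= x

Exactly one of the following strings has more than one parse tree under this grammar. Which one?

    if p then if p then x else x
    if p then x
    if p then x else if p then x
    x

if p then if p then x else x

if p then if p then x else x: 2 trees
if p then x: 1 tree
if p then x else if p then x: 1 tree
x: 1 tree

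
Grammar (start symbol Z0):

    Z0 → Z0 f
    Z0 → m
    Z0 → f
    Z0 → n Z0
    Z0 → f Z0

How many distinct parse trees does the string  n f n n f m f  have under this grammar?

6

Parse trees for n f n n f m f:
  [Z0 [Z0 n [Z0 f [Z0 n [Z0 n [Z0 f [Z0 m]]]]]] f]
  [Z0 n [Z0 [Z0 f [Z0 n [Z0 n [Z0 f [Z0 m]]]]] f]]
  [Z0 n [Z0 f [Z0 [Z0 n [Z0 n [Z0 f [Z0 m]]]] f]]]
  [Z0 n [Z0 f [Z0 n [Z0 [Z0 n [Z0 f [Z0 m]]] f]]]]
  [Z0 n [Z0 f [Z0 n [Z0 n [Z0 [Z0 f [Z0 m]] f]]]]]
  [Z0 n [Z0 f [Z0 n [Z0 n [Z0 f [Z0 [Z0 m] f]]]]]]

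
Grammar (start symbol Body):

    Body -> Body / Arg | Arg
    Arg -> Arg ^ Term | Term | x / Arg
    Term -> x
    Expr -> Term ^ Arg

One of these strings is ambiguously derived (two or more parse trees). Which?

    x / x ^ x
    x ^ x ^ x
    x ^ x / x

x / x ^ x: 3 trees
x ^ x ^ x: 1 tree
x ^ x / x: 1 tree

x / x ^ x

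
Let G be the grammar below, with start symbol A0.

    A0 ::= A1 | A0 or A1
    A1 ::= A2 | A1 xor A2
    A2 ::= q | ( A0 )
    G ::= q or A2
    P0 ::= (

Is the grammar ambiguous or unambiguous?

Unambiguous

(G, P0 are unreachable from A0, so their rules don't affect L(A0).) A0 → A0 or A1 | A1  ;  A1 → A1 xor A2 | A2  — a left-associative chain with A2 at the bottom. Each string factors uniquely by precedence.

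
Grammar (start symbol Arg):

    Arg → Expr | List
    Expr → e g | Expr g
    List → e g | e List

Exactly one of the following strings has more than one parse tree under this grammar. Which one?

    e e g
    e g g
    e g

e g

e e g: 1 tree
e g g: 1 tree
e g: 2 trees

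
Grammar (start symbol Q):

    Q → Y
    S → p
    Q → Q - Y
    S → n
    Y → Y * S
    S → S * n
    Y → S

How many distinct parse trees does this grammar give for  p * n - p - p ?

2

Parse trees for p * n - p - p:
  [Q [Q [Q [Y [Y [S p]] * [S n]]] - [Y [S p]]] - [Y [S p]]]
  [Q [Q [Q [Y [S [S p] * n]]] - [Y [S p]]] - [Y [S p]]]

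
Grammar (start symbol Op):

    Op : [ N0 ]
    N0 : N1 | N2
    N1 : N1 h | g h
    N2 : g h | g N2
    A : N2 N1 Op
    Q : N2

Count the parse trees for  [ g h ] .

2

Parse trees for [ g h ]:
  [Op [ [N0 [N1 g h]] ]]
  [Op [ [N0 [N2 g h]] ]]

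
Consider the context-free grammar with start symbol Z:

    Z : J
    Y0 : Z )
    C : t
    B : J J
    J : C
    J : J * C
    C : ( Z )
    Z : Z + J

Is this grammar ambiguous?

Unambiguous

(Y0, B are unreachable from Z, so their rules don't affect L(Z).) The grammar is stratified — Z handles '+' (left-recursive), J handles '*', C atoms. Each operator has a fixed associativity and precedence level, so every string has one parse.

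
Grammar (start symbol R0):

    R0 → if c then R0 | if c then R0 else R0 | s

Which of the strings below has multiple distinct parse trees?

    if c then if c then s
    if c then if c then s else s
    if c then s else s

if c then if c then s else s

if c then if c then s: 1 tree
if c then if c then s else s: 2 trees
if c then s else s: 1 tree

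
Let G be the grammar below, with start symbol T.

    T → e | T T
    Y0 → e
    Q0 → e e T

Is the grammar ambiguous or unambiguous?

Witness: e e e

Derivation 1: T ⇒ T T ⇒ e T ⇒ e T T ⇒ e e T ⇒ e e e
Derivation 2: T ⇒ T T ⇒ T T T ⇒ e T T ⇒ e e T ⇒ e e e

Two distinct leftmost derivations for the same string.

Ambiguous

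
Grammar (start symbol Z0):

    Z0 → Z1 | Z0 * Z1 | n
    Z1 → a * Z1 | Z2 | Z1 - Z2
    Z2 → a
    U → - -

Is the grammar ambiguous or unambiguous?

Witness: a * a

Derivation 1: Z0 ⇒ Z1 ⇒ a * Z1 ⇒ a * Z2 ⇒ a * a
Derivation 2: Z0 ⇒ Z0 * Z1 ⇒ Z1 * Z1 ⇒ Z2 * Z1 ⇒ a * Z1 ⇒ a * Z2 ⇒ a * a

Two distinct leftmost derivations for the same string.

Ambiguous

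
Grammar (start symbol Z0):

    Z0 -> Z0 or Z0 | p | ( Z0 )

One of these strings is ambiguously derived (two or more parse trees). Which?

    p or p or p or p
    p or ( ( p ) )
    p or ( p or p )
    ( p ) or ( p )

p or p or p or p

p or p or p or p: 5 trees
p or ( ( p ) ): 1 tree
p or ( p or p ): 1 tree
( p ) or ( p ): 1 tree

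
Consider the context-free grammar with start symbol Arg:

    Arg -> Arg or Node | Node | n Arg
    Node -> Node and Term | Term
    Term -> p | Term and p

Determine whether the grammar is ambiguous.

Ambiguous

Witness: p and p

Derivation 1: Arg ⇒ Node ⇒ Node and Term ⇒ Term and Term ⇒ p and Term ⇒ p and p
Derivation 2: Arg ⇒ Node ⇒ Term ⇒ Term and p ⇒ p and p

Two distinct leftmost derivations for the same string.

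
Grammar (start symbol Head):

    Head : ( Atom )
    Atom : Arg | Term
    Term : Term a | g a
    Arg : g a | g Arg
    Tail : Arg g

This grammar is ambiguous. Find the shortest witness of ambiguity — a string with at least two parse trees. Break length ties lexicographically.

length 4: ( g a ) has 2 parse trees

Two derivations of ( g a ):
  Head ⇒ ( Atom ) ⇒ ( Arg ) ⇒ ( g a )
  Head ⇒ ( Atom ) ⇒ ( Term ) ⇒ ( g a )

( g a )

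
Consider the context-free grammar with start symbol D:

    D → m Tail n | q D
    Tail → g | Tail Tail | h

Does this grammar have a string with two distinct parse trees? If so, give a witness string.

Ambiguous

Witness: m g g g n

Derivation 1: D ⇒ m Tail n ⇒ m Tail Tail n ⇒ m g Tail n ⇒ m g Tail Tail n ⇒ m g g Tail n ⇒ m g g g n
Derivation 2: D ⇒ m Tail n ⇒ m Tail Tail n ⇒ m Tail Tail Tail n ⇒ m g Tail Tail n ⇒ m g g Tail n ⇒ m g g g n

Two distinct leftmost derivations for the same string.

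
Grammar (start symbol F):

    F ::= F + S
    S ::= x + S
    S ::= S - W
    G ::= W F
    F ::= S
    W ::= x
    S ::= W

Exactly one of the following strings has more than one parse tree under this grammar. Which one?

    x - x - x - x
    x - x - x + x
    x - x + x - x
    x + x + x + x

x + x + x + x

x - x - x - x: 1 tree
x - x - x + x: 1 tree
x - x + x - x: 1 tree
x + x + x + x: 8 trees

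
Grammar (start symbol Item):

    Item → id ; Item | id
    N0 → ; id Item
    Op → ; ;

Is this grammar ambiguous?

Only Item is reachable from Item; ignoring the rest: The reachable grammar is A → atom sep A | atom. Each atom is followed by either the separator (recurse) or end-of-string (stop) — no choice point.

Unambiguous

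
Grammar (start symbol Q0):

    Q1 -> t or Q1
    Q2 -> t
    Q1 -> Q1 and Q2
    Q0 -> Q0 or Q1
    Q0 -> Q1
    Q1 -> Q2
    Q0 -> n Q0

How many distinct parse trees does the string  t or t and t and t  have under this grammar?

4

Parse trees for t or t and t and t:
  [Q0 [Q0 [Q1 [Q2 t]]] or [Q1 [Q1 [Q1 [Q2 t]] and [Q2 t]] and [Q2 t]]]
  [Q0 [Q1 t or [Q1 [Q1 [Q1 [Q2 t]] and [Q2 t]] and [Q2 t]]]]
  [Q0 [Q1 [Q1 t or [Q1 [Q1 [Q2 t]] and [Q2 t]]] and [Q2 t]]]
  [Q0 [Q1 [Q1 [Q1 t or [Q1 [Q2 t]]] and [Q2 t]] and [Q2 t]]]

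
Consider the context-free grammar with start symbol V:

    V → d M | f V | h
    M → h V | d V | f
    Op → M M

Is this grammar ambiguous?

(Op is unreachable from V, so its rules don't affect L(V).) Restricted to the reachable nonterminals, every rule has the form A → t or A → t B, and no two rules for the same A share a first terminal. The grammar encodes a DFA — one run per string.

Unambiguous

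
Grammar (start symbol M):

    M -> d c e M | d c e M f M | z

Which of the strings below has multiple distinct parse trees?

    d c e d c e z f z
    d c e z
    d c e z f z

d c e d c e z f z

d c e d c e z f z: 2 trees
d c e z: 1 tree
d c e z f z: 1 tree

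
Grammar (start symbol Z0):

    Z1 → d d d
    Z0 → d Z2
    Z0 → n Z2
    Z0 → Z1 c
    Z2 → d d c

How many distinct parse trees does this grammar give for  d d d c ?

Parse trees for d d d c:
  [Z0 d [Z2 d d c]]
  [Z0 [Z1 d d d] c]

2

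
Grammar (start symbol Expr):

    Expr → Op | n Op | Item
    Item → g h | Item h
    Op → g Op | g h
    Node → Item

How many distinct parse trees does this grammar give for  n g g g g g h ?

Parse trees for n g g g g g h:
  [Expr n [Op g [Op g [Op g [Op g [Op g h]]]]]]

1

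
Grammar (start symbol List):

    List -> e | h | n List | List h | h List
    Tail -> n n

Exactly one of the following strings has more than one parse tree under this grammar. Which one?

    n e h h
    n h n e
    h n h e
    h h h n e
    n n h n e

n e h h

n e h h: 3 trees
n h n e: 1 tree
h n h e: 1 tree
h h h n e: 1 tree
n n h n e: 1 tree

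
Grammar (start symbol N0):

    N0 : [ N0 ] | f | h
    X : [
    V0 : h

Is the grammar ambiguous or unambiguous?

Unambiguous

(X, V0 are unreachable from N0, so their rules don't affect L(N0).) Each string is a nest of matched brackets around a single atom. An opening bracket forces the recursive rule; an atom forces the base rule.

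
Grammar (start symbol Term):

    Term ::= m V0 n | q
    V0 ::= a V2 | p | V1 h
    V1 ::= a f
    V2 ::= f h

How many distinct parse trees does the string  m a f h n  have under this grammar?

2

Parse trees for m a f h n:
  [Term m [V0 a [V2 f h]] n]
  [Term m [V0 [V1 a f] h] n]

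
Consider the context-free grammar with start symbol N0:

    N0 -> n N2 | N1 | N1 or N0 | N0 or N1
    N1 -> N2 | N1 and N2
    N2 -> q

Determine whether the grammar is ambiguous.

Witness: q or q

Derivation 1: N0 ⇒ N1 or N0 ⇒ N2 or N0 ⇒ q or N0 ⇒ q or N1 ⇒ q or N2 ⇒ q or q
Derivation 2: N0 ⇒ N0 or N1 ⇒ N1 or N1 ⇒ N2 or N1 ⇒ q or N1 ⇒ q or N2 ⇒ q or q

Two distinct leftmost derivations for the same string.

Ambiguous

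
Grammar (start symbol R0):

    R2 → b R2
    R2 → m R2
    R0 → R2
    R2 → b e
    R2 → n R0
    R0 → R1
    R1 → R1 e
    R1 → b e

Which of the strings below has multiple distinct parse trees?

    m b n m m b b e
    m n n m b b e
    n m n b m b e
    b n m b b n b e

b n m b b n b e

m b n m m b b e: 1 tree
m n n m b b e: 1 tree
n m n b m b e: 1 tree
b n m b b n b e: 2 trees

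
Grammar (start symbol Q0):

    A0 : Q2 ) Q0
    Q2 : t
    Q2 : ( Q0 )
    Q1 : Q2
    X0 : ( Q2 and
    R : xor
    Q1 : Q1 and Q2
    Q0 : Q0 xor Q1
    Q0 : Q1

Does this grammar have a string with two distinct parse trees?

Unambiguous

Only Q0, Q1, Q2 are reachable from Q0; ignoring the rest: This is a standard precedence ladder (Q0 over Q1 over Q2), with each level left-recursive on its own operator ('xor' at Q0, 'and' at Q1). That structure is LR(1), hence unambiguous.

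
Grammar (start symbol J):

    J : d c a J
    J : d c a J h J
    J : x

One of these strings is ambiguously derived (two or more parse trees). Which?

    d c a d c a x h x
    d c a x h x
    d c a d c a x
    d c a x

d c a d c a x h x

d c a d c a x h x: 2 trees
d c a x h x: 1 tree
d c a d c a x: 1 tree
d c a x: 1 tree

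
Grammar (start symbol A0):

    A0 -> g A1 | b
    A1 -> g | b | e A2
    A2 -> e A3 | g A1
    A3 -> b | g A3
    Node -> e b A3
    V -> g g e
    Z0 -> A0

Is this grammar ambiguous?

Only A0, A1, A2, A3 are reachable from A0; ignoring the rest: The reachable rules are right-linear with at most one rule per (nonterminal, next-terminal) pair. Each input token forces the next rule, so parsing is deterministic.

Unambiguous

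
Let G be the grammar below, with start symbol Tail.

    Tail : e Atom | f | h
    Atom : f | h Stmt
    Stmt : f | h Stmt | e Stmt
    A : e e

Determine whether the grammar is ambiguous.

Only Tail, Atom, Stmt are reachable from Tail; ignoring the rest: Each reachable nonterminal has at most one production per leading terminal, and all productions are right-linear; the derivation is determined token-by-token.

Unambiguous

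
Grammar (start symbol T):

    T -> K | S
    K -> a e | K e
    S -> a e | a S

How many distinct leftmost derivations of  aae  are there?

Parse trees for aae:
  [T [S a [S a e]]]

1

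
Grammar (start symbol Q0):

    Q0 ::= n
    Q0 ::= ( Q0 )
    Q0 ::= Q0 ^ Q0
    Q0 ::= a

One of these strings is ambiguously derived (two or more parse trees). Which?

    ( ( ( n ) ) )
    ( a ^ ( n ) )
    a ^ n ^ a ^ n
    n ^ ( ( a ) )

( ( ( n ) ) ): 1 tree
( a ^ ( n ) ): 1 tree
a ^ n ^ a ^ n: 5 trees
n ^ ( ( a ) ): 1 tree

a ^ n ^ a ^ n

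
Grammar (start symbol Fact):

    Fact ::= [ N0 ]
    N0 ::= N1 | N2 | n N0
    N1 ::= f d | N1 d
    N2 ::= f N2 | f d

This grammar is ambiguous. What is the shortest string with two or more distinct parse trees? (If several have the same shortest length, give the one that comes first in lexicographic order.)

length 4: [ f d ] has 2 parse trees

Two derivations of [ f d ]:
  Fact ⇒ [ N0 ] ⇒ [ N1 ] ⇒ [ f d ]
  Fact ⇒ [ N0 ] ⇒ [ N2 ] ⇒ [ f d ]

[ f d ]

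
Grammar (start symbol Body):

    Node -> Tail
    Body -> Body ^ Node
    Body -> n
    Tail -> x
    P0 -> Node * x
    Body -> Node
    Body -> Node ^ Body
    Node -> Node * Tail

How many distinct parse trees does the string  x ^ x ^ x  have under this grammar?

4

Parse trees for x ^ x ^ x:
  [Body [Body [Body [Node [Tail x]]] ^ [Node [Tail x]]] ^ [Node [Tail x]]]
  [Body [Body [Node [Tail x]] ^ [Body [Node [Tail x]]]] ^ [Node [Tail x]]]
  [Body [Node [Tail x]] ^ [Body [Body [Node [Tail x]]] ^ [Node [Tail x]]]]
  [Body [Node [Tail x]] ^ [Body [Node [Tail x]] ^ [Body [Node [Tail x]]]]]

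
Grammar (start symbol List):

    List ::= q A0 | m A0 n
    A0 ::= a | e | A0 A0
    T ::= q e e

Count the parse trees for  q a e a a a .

14

Parse trees for q a e a a a (showing first 6 of 14):
  [List q [A0 [A0 a] [A0 [A0 e] [A0 [A0 a] [A0 [A0 a] [A0 a]]]]]]
  [List q [A0 [A0 a] [A0 [A0 e] [A0 [A0 [A0 a] [A0 a]] [A0 a]]]]]
  [List q [A0 [A0 a] [A0 [A0 [A0 e] [A0 a]] [A0 [A0 a] [A0 a]]]]]
  [List q [A0 [A0 a] [A0 [A0 [A0 e] [A0 [A0 a] [A0 a]]] [A0 a]]]]
  [List q [A0 [A0 a] [A0 [A0 [A0 [A0 e] [A0 a]] [A0 a]] [A0 a]]]]
  [List q [A0 [A0 [A0 a] [A0 e]] [A0 [A0 a] [A0 [A0 a] [A0 a]]]]]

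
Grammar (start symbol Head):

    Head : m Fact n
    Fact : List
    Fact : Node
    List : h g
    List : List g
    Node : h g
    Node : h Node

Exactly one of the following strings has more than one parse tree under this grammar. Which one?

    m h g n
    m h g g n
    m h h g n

m h g n

m h g n: 2 trees
m h g g n: 1 tree
m h h g n: 1 tree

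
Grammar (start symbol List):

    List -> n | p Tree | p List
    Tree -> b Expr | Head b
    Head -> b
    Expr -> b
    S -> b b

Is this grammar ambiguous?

Witness: p b b

Derivation 1: List ⇒ p Tree ⇒ p b Expr ⇒ p b b
Derivation 2: List ⇒ p Tree ⇒ p Head b ⇒ p b b

Two distinct leftmost derivations for the same string.

Ambiguous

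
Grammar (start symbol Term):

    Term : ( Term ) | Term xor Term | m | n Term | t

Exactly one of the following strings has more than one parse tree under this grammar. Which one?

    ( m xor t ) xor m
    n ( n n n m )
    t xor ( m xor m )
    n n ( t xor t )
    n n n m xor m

( m xor t ) xor m: 1 tree
n ( n n n m ): 1 tree
t xor ( m xor m ): 1 tree
n n ( t xor t ): 1 tree
n n n m xor m: 4 trees

n n n m xor m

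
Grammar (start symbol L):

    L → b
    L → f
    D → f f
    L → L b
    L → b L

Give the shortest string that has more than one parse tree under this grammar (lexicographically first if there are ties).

b b

length 1: no string has ≥2 trees
length 2: b b has 2 parse trees

Two derivations of b b:
  L ⇒ L b ⇒ b b
  L ⇒ b L ⇒ b b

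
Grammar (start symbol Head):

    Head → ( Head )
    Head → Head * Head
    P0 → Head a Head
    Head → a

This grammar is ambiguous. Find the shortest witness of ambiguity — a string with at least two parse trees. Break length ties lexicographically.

length 1: no string has ≥2 trees
length 3: no string has ≥2 trees
length 5: a * a * a has 2 parse trees

Two derivations of a * a * a:
  Head ⇒ Head * Head ⇒ Head * Head * Head ⇒ a * Head * Head ⇒ a * a * Head ⇒ a * a * a
  Head ⇒ Head * Head ⇒ a * Head ⇒ a * Head * Head ⇒ a * a * Head ⇒ a * a * a

a * a * a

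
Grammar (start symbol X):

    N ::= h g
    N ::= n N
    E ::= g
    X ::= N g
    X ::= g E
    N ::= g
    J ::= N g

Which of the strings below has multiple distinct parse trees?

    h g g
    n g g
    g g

g g

h g g: 1 tree
n g g: 1 tree
g g: 2 trees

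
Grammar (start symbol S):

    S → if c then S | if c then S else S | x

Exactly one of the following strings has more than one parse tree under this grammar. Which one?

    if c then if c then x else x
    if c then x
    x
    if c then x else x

if c then if c then x else x: 2 trees
if c then x: 1 tree
x: 1 tree
if c then x else x: 1 tree

if c then if c then x else x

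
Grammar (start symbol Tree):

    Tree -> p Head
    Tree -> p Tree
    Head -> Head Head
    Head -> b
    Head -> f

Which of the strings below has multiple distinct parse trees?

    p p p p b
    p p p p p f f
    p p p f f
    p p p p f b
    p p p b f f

p p p p b: 1 tree
p p p p p f f: 1 tree
p p p f f: 1 tree
p p p p f b: 1 tree
p p p b f f: 2 trees

p p p b f f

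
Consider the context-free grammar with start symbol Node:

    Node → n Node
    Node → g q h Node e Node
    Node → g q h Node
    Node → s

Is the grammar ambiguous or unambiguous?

Ambiguous

Witness: g q h g q h s e s

Derivation 1: Node ⇒ g q h Node e Node ⇒ g q h g q h Node e Node ⇒ g q h g q h s e Node ⇒ g q h g q h s e s
Derivation 2: Node ⇒ g q h Node ⇒ g q h g q h Node e Node ⇒ g q h g q h s e Node ⇒ g q h g q h s e s

Two distinct leftmost derivations for the same string.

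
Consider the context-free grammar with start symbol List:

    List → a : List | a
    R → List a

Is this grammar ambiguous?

Unambiguous

(R is unreachable from List, so its rules don't affect L(List).) The reachable grammar is A → atom sep A | atom. Each atom is followed by either the separator (recurse) or end-of-string (stop) — no choice point.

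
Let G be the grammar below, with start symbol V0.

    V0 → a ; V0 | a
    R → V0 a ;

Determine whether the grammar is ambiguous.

Unambiguous

(R is unreachable from V0, so its rules don't affect L(V0).) The reachable grammar is A → atom sep A | atom. Each atom is followed by either the separator (recurse) or end-of-string (stop) — no choice point.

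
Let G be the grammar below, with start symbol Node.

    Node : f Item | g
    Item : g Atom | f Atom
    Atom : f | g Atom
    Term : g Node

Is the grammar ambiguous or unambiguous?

Unambiguous

Only Node, Item, Atom are reachable from Node; ignoring the rest: Each reachable nonterminal has at most one production per leading terminal, and all productions are right-linear; the derivation is determined token-by-token.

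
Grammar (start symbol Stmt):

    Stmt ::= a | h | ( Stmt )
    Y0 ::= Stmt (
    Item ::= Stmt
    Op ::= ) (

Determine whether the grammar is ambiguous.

Unambiguous

Only Stmt is reachable from Stmt; ignoring the rest: L(Stmt) is { openⁿ atom closeⁿ : n ≥ 0 }. The bracket depth fixes n, and the derivation is forced at every step.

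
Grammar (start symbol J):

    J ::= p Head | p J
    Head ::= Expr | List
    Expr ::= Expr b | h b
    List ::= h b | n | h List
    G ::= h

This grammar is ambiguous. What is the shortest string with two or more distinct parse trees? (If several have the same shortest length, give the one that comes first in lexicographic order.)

p h b

length 2: no string has ≥2 trees
length 3: p h b has 2 parse trees

Two derivations of p h b:
  J ⇒ p Head ⇒ p Expr ⇒ p h b
  J ⇒ p Head ⇒ p List ⇒ p h b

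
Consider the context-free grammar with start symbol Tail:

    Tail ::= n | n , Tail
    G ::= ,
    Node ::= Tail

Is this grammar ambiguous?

(G, Node are unreachable from Tail, so their rules don't affect L(Tail).) Right-recursive list with a separator: after each atom, whether the separator follows determines the rule. One parse per string.

Unambiguous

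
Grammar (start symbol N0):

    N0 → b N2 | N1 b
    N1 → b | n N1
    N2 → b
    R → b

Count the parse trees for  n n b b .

Parse trees for n n b b:
  [N0 [N1 n [N1 n [N1 b]]] b]

1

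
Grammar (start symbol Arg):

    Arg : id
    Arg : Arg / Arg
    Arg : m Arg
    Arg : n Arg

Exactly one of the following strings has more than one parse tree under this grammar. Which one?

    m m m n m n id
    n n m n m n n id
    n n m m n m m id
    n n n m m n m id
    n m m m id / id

m m m n m n id: 1 tree
n n m n m n n id: 1 tree
n n m m n m m id: 1 tree
n n n m m n m id: 1 tree
n m m m id / id: 5 trees

n m m m id / id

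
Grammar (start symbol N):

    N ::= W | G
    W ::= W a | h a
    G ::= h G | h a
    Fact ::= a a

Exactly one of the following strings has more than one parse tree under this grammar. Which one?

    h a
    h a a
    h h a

h a

h a: 2 trees
h a a: 1 tree
h h a: 1 tree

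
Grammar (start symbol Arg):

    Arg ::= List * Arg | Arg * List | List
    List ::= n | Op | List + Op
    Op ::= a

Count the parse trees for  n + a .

Parse trees for n + a:
  [Arg [List [List n] + [Op a]]]

1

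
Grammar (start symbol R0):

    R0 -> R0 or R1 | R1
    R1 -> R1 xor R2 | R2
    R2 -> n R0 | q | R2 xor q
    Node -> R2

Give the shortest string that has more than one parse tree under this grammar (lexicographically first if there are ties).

length 1: no string has ≥2 trees
length 2: no string has ≥2 trees
length 3: q xor q has 2 parse trees

Two derivations of q xor q:
  R0 ⇒ R1 ⇒ R1 xor R2 ⇒ R2 xor R2 ⇒ q xor R2 ⇒ q xor q
  R0 ⇒ R1 ⇒ R2 ⇒ R2 xor q ⇒ q xor q

q xor q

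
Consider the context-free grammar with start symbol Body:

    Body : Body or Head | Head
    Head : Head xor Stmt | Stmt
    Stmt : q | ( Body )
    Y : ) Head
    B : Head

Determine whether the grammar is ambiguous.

Unambiguous

(Y, B are unreachable from Body, so their rules don't affect L(Body).) This is a standard precedence ladder (Body over Head over Stmt), with each level left-recursive on its own operator ('or' at Body, 'xor' at Head). That structure is LR(1), hence unambiguous.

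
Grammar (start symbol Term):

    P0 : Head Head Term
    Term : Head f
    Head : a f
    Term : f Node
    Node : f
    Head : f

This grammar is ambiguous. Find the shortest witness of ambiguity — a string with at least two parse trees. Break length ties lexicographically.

length 2: f f has 2 parse trees

Two derivations of f f:
  Term ⇒ Head f ⇒ f f
  Term ⇒ f Node ⇒ f f

f f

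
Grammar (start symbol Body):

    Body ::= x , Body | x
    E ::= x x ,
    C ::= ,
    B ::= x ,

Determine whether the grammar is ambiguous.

(E, C, B are unreachable from Body, so their rules don't affect L(Body).) The reachable grammar is A → atom sep A | atom. Each atom is followed by either the separator (recurse) or end-of-string (stop) — no choice point.

Unambiguous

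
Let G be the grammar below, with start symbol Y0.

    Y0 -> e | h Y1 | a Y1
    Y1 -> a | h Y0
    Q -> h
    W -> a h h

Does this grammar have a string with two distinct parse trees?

Unambiguous

Only Y0, Y1 are reachable from Y0; ignoring the rest: The reachable rules are right-linear with at most one rule per (nonterminal, next-terminal) pair. Each input token forces the next rule, so parsing is deterministic.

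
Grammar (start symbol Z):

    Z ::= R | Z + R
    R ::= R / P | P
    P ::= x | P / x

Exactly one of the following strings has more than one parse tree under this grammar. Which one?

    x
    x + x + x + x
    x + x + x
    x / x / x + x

x: 1 tree
x + x + x + x: 1 tree
x + x + x: 1 tree
x / x / x + x: 4 trees

x / x / x + x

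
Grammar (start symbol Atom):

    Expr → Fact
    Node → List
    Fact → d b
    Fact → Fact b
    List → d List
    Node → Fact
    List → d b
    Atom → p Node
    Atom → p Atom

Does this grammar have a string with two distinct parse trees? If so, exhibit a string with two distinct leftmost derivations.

Ambiguous

Witness: p d b

Derivation 1: Atom ⇒ p Node ⇒ p List ⇒ p d b
Derivation 2: Atom ⇒ p Node ⇒ p Fact ⇒ p d b

Two distinct leftmost derivations for the same string.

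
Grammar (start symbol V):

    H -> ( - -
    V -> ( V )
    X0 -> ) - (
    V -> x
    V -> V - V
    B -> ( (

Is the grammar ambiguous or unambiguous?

Witness: x - x - x

Derivation 1: V ⇒ V - V ⇒ x - V ⇒ x - V - V ⇒ x - x - V ⇒ x - x - x
Derivation 2: V ⇒ V - V ⇒ V - V - V ⇒ x - V - V ⇒ x - x - V ⇒ x - x - x

Two distinct leftmost derivations for the same string.

Ambiguous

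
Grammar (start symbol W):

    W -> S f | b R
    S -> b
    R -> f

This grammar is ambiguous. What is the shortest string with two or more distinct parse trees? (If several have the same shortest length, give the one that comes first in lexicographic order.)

length 2: b f has 2 parse trees

Two derivations of b f:
  W ⇒ S f ⇒ b f
  W ⇒ b R ⇒ b f

b f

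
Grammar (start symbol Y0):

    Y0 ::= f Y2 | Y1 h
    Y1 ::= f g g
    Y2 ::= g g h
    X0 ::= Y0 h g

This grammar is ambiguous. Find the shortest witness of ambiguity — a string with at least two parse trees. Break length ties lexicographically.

f g g h

length 4: f g g h has 2 parse trees

Two derivations of f g g h:
  Y0 ⇒ f Y2 ⇒ f g g h
  Y0 ⇒ Y1 h ⇒ f g g h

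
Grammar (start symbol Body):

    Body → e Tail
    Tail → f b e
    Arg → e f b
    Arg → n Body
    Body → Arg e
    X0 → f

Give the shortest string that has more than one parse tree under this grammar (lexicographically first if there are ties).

length 4: e f b e has 2 parse trees

Two derivations of e f b e:
  Body ⇒ e Tail ⇒ e f b e
  Body ⇒ Arg e ⇒ e f b e

e f b e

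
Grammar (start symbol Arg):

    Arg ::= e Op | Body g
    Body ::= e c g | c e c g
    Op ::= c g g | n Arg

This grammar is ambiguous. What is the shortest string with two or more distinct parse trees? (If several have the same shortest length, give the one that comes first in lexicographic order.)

length 4: e c g g has 2 parse trees

Two derivations of e c g g:
  Arg ⇒ e Op ⇒ e c g g
  Arg ⇒ Body g ⇒ e c g g

e c g g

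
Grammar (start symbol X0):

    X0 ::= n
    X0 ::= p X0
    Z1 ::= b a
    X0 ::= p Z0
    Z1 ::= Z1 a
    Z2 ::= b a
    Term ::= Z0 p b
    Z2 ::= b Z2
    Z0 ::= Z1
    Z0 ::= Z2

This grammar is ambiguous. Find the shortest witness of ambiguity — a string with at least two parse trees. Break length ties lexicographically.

p b a

length 1: no string has ≥2 trees
length 2: no string has ≥2 trees
length 3: p b a has 2 parse trees

Two derivations of p b a:
  X0 ⇒ p Z0 ⇒ p Z1 ⇒ p b a
  X0 ⇒ p Z0 ⇒ p Z2 ⇒ p b a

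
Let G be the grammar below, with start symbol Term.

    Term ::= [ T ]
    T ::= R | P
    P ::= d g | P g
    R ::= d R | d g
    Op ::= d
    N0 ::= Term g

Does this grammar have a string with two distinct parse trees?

Ambiguous

Witness: [ d g ]

Derivation 1: Term ⇒ [ T ] ⇒ [ R ] ⇒ [ d g ]
Derivation 2: Term ⇒ [ T ] ⇒ [ P ] ⇒ [ d g ]

Two distinct leftmost derivations for the same string.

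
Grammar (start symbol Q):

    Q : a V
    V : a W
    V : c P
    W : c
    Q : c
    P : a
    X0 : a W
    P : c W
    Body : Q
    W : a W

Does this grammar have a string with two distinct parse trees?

Unambiguous

(X0, Body are unreachable from Q, so their rules don't affect L(Q).) The reachable rules are right-linear with at most one rule per (nonterminal, next-terminal) pair. Each input token forces the next rule, so parsing is deterministic.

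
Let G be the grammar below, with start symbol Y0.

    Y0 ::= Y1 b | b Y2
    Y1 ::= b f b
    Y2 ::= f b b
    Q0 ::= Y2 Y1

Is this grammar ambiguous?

Witness: b f b b

Derivation 1: Y0 ⇒ Y1 b ⇒ b f b b
Derivation 2: Y0 ⇒ b Y2 ⇒ b f b b

Two distinct leftmost derivations for the same string.

Ambiguous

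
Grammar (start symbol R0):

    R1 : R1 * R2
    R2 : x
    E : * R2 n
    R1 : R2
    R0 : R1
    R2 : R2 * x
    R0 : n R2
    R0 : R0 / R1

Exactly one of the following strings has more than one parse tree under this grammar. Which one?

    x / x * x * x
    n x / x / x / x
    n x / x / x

x / x * x * x

x / x * x * x: 4 trees
n x / x / x / x: 1 tree
n x / x / x: 1 tree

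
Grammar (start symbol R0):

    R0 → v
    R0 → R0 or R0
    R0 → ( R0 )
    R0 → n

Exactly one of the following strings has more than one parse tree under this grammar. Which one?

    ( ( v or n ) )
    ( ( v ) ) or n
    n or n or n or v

( ( v or n ) ): 1 tree
( ( v ) ) or n: 1 tree
n or n or n or v: 5 trees

n or n or n or v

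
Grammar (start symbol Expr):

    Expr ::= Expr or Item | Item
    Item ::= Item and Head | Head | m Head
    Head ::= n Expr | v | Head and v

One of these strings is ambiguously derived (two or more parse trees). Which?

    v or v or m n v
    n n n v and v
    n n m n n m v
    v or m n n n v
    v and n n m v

n n n v and v

v or v or m n v: 1 tree
n n n v and v: 8 trees
n n m n n m v: 1 tree
v or m n n n v: 1 tree
v and n n m v: 1 tree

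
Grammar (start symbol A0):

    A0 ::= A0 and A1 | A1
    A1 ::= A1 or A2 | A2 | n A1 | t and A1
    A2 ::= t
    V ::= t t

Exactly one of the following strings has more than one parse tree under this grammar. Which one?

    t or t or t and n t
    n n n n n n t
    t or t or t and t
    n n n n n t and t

n n n n n t and t

t or t or t and n t: 1 tree
n n n n n n t: 1 tree
t or t or t and t: 1 tree
n n n n n t and t: 2 trees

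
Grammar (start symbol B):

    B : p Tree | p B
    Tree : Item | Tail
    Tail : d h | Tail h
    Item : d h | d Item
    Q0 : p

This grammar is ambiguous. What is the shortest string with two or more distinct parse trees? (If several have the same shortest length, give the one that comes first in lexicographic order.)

p d h

length 3: p d h has 2 parse trees

Two derivations of p d h:
  B ⇒ p Tree ⇒ p Item ⇒ p d h
  B ⇒ p Tree ⇒ p Tail ⇒ p d h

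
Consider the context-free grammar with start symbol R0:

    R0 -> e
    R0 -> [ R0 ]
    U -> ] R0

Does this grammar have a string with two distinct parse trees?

Unambiguous

Only R0 is reachable from R0; ignoring the rest: L(R0) is { openⁿ atom closeⁿ : n ≥ 0 }. The bracket depth fixes n, and the derivation is forced at every step.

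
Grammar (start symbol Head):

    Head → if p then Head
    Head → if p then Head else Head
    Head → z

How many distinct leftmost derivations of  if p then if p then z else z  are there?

2

Parse trees for if p then if p then z else z:
  [Head if p then [Head if p then [Head z] else [Head z]]]
  [Head if p then [Head if p then [Head z]] else [Head z]]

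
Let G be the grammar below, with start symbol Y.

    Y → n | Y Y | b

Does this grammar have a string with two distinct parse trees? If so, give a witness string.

Witness: b b b

Derivation 1: Y ⇒ Y Y ⇒ Y Y Y ⇒ b Y Y ⇒ b b Y ⇒ b b b
Derivation 2: Y ⇒ Y Y ⇒ b Y ⇒ b Y Y ⇒ b b Y ⇒ b b b

Two distinct leftmost derivations for the same string.

Ambiguous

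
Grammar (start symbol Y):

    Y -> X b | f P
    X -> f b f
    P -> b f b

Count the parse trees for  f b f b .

2

Parse trees for f b f b:
  [Y [X f b f] b]
  [Y f [P b f b]]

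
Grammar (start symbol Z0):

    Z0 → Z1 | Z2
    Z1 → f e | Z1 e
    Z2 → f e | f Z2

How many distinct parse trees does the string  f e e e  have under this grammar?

Parse trees for f e e e:
  [Z0 [Z1 [Z1 [Z1 f e] e] e]]

1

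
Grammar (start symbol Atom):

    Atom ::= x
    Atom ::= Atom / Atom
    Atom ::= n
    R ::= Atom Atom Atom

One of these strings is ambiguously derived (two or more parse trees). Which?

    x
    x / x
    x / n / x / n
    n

x / n / x / n

x: 1 tree
x / x: 1 tree
x / n / x / n: 5 trees
n: 1 tree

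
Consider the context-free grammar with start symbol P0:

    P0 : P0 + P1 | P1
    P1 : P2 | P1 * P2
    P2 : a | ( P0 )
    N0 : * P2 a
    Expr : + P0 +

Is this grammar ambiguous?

(N0, Expr are unreachable from P0, so their rules don't affect L(P0).) P0 → P0 + P1 | P1  ;  P1 → P1 * P2 | P2  — a left-associative chain with P2 at the bottom. Each string factors uniquely by precedence.

Unambiguous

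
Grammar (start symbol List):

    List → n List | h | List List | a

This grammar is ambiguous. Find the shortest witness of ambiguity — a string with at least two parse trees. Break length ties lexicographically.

length 1: no string has ≥2 trees
length 2: no string has ≥2 trees
length 3: a a a has 2 parse trees

Two derivations of a a a:
  List ⇒ List List ⇒ List List List ⇒ a List List ⇒ a a List ⇒ a a a
  List ⇒ List List ⇒ a List ⇒ a List List ⇒ a a List ⇒ a a a

a a a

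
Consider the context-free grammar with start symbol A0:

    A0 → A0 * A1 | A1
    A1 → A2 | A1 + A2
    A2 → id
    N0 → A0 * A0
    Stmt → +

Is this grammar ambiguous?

(N0, Stmt are unreachable from A0, so their rules don't affect L(A0).) The grammar is stratified — A0 handles '*' (left-recursive), A1 handles '+', A2 atoms. Each operator has a fixed associativity and precedence level, so every string has one parse.

Unambiguous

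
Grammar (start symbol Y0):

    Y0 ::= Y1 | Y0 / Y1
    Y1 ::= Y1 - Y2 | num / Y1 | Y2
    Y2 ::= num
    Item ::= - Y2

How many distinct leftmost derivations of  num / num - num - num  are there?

Parse trees for num / num - num - num:
  [Y0 [Y1 [Y1 [Y1 num / [Y1 [Y2 num]]] - [Y2 num]] - [Y2 num]]]
  [Y0 [Y1 [Y1 num / [Y1 [Y1 [Y2 num]] - [Y2 num]]] - [Y2 num]]]
  [Y0 [Y1 num / [Y1 [Y1 [Y1 [Y2 num]] - [Y2 num]] - [Y2 num]]]]
  [Y0 [Y0 [Y1 [Y2 num]]] / [Y1 [Y1 [Y1 [Y2 num]] - [Y2 num]] - [Y2 num]]]

4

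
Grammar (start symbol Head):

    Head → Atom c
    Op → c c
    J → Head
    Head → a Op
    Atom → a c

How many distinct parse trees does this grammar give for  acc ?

Parse trees for acc:
  [Head [Atom a c] c]
  [Head a [Op c c]]

2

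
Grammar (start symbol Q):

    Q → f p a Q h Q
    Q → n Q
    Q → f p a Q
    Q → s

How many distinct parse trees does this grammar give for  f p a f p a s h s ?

2

Parse trees for f p a f p a s h s:
  [Q f p a [Q f p a [Q s]] h [Q s]]
  [Q f p a [Q f p a [Q s] h [Q s]]]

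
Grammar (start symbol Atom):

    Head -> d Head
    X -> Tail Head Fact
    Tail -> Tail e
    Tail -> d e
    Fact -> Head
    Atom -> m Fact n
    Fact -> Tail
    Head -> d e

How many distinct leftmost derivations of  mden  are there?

2

Parse trees for mden:
  [Atom m [Fact [Head d e]] n]
  [Atom m [Fact [Tail d e]] n]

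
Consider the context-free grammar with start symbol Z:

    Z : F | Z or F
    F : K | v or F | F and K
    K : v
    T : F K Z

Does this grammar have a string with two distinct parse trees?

Witness: v or v

Derivation 1: Z ⇒ F ⇒ v or F ⇒ v or K ⇒ v or v
Derivation 2: Z ⇒ Z or F ⇒ F or F ⇒ K or F ⇒ v or F ⇒ v or K ⇒ v or v

Two distinct leftmost derivations for the same string.

Ambiguous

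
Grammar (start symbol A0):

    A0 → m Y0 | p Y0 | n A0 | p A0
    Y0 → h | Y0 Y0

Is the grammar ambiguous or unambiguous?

Ambiguous

Witness: m h h h

Derivation 1: A0 ⇒ m Y0 ⇒ m Y0 Y0 ⇒ m h Y0 ⇒ m h Y0 Y0 ⇒ m h h Y0 ⇒ m h h h
Derivation 2: A0 ⇒ m Y0 ⇒ m Y0 Y0 ⇒ m Y0 Y0 Y0 ⇒ m h Y0 Y0 ⇒ m h h Y0 ⇒ m h h h

Two distinct leftmost derivations for the same string.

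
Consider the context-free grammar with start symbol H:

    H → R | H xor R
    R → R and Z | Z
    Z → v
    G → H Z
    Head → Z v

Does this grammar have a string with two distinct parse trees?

Unambiguous

(G, Head are unreachable from H, so their rules don't affect L(H).) H → H xor R | R  ;  R → R and Z | Z  — a left-associative chain with Z at the bottom. Each string factors uniquely by precedence.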